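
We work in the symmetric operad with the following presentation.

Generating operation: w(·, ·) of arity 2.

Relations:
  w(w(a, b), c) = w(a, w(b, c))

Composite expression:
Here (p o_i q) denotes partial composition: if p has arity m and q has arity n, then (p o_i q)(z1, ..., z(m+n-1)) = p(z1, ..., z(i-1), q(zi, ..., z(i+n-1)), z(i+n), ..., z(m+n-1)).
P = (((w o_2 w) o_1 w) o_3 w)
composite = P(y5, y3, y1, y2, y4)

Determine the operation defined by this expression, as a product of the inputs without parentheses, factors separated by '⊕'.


y5 ⊕ y3 ⊕ y1 ⊕ y2 ⊕ y4

Key point: w is associative — brackets drop, the y-order remains.
w(y5, y3) linearizes to y5 ⊕ y3
w(y1, y2) linearizes to y1 ⊕ y2
w(w(y1, y2), y4) linearizes to y1 ⊕ y2 ⊕ y4
w(w(y5, y3), w(w(y1, y2), y4)) linearizes to y5 ⊕ y3 ⊕ y1 ⊕ y2 ⊕ y4


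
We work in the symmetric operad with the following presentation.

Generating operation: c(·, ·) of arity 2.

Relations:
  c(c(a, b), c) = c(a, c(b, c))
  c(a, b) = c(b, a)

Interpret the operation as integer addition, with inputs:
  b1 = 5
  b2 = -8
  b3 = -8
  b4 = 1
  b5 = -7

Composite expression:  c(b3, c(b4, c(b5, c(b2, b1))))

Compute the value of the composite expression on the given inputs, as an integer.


c(b2, b1) = -3
c(b5, c(b2, b1)) = -10
c(b4, c(b5, c(b2, b1))) = -9
c(b3, c(b4, c(b5, c(b2, b1)))) = -17

-17


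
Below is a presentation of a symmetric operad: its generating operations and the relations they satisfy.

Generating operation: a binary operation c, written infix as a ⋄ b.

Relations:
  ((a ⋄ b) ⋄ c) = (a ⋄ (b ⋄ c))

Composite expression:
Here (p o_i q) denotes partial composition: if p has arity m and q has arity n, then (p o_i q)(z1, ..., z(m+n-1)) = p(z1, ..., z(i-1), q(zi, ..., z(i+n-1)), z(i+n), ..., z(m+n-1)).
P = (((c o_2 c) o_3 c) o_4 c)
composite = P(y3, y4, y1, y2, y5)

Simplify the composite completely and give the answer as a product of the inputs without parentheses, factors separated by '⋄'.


Every regrouping of c is equal, so read the y-inputs in written order.
(y2 ⋄ y5) flattens to y2 ⋄ y5
(y1 ⋄ (y2 ⋄ y5)) flattens to y1 ⋄ y2 ⋄ y5
(y4 ⋄ (y1 ⋄ (y2 ⋄ y5))) flattens to y4 ⋄ y1 ⋄ y2 ⋄ y5
(y3 ⋄ (y4 ⋄ (y1 ⋄ (y2 ⋄ y5)))) flattens to y3 ⋄ y4 ⋄ y1 ⋄ y2 ⋄ y5

y3 ⋄ y4 ⋄ y1 ⋄ y2 ⋄ y5


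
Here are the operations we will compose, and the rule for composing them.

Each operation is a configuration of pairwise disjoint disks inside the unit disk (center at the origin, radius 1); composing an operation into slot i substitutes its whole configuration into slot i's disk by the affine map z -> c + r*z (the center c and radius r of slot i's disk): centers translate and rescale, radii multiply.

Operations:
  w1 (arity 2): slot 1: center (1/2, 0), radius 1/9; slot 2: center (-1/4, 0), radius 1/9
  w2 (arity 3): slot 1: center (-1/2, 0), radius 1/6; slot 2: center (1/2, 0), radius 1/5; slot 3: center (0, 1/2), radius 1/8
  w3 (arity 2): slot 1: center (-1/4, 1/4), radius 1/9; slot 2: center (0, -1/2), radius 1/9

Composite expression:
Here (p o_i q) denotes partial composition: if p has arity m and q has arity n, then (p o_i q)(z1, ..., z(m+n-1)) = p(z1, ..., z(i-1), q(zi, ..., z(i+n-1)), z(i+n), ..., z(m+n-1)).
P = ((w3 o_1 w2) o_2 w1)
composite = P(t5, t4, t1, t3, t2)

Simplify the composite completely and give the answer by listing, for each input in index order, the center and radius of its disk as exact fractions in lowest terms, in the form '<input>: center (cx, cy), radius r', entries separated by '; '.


t1: center (-1/5, 1/4), radius 1/405; t2: center (0, -1/2), radius 1/9; t3: center (-1/4, 11/36), radius 1/72; t4: center (-11/60, 1/4), radius 1/405; t5: center (-11/36, 1/4), radius 1/54

Only the slot chain above each t matters under w3; compose those maps.
for t5, the 2-step affine chain lands on center (-11/36, 1/4), radius 1/54
for t4, the 3-step affine chain lands on center (-11/60, 1/4), radius 1/405
for t1, the 3-step affine chain lands on center (-1/5, 1/4), radius 1/405
for t3, the 2-step affine chain lands on center (-1/4, 11/36), radius 1/72
for t2, the 1-step affine chain lands on center (0, -1/2), radius 1/9


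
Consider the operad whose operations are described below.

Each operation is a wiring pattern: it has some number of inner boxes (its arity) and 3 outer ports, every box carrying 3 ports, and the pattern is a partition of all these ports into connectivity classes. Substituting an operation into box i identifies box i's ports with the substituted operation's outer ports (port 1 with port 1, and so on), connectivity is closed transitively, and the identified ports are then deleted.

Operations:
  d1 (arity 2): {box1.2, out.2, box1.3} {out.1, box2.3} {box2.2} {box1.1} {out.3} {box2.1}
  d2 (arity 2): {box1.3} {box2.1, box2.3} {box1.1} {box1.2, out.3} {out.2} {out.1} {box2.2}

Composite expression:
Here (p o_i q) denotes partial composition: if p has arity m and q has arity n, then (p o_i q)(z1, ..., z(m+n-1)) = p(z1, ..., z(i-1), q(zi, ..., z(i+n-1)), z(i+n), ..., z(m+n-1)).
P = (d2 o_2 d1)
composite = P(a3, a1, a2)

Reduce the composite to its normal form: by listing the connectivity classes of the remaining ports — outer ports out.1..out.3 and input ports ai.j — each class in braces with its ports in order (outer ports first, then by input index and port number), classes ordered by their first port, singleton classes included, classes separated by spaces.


{out.1} {out.2} {out.3, a3.2} {a1.1} {a1.2, a1.3} {a2.1} {a2.2} {a2.3} {a3.1} {a3.3}


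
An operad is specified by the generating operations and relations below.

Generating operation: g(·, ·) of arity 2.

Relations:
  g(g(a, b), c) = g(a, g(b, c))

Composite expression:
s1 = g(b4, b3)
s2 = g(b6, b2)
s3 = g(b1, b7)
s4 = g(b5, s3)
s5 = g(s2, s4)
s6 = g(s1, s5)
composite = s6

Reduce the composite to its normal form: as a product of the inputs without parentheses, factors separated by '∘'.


b4 ∘ b3 ∘ b6 ∘ b2 ∘ b5 ∘ b1 ∘ b7

The g-tree's shape is irrelevant; the b-reading-order decides.
g(b4, b3) unparenthesizes to b4 ∘ b3
g(b6, b2) unparenthesizes to b6 ∘ b2
g(b1, b7) unparenthesizes to b1 ∘ b7
g(b5, g(b1, b7)) unparenthesizes to b5 ∘ b1 ∘ b7
g(g(b6, b2), g(b5, g(b1, b7))) unparenthesizes to b6 ∘ b2 ∘ b5 ∘ b1 ∘ b7
g(g(b4, b3), g(g(b6, b2), g(b5, g(b1, b7)))) unparenthesizes to b4 ∘ b3 ∘ b6 ∘ b2 ∘ b5 ∘ b1 ∘ b7


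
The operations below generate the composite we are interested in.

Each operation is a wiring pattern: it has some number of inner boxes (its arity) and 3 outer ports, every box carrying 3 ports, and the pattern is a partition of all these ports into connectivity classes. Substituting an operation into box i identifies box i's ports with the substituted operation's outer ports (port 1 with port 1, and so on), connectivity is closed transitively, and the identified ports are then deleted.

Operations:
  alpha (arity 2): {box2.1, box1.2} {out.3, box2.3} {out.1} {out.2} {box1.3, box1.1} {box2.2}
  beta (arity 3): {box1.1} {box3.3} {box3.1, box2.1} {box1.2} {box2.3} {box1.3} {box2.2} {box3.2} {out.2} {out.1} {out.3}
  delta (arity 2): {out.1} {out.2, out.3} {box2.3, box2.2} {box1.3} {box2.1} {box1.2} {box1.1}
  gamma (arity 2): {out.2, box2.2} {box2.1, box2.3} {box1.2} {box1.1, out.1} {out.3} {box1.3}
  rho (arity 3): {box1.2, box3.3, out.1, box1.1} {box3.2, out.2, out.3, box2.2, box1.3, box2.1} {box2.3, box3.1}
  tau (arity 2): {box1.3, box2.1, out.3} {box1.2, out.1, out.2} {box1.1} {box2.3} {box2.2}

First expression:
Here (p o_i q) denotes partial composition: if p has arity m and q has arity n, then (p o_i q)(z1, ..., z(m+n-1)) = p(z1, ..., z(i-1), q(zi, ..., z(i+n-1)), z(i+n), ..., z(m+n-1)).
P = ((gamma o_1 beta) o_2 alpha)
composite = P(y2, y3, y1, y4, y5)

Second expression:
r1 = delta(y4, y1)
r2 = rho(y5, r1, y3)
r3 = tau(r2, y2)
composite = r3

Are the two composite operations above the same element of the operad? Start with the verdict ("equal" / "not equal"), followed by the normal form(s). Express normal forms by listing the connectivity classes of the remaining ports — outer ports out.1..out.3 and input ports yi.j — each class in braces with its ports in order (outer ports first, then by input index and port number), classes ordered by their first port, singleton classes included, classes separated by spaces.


not equal; the first gives {out.1} {out.2, y5.2} {out.3} {y1.1, y3.2} {y1.2} {y1.3} {y2.1} {y2.2} {y2.3} {y3.1, y3.3} {y4.1} {y4.2} {y4.3} {y5.1, y5.3} and the second {out.1, out.2, out.3, y2.1, y3.1, y3.2, y5.3} {y1.1} {y1.2, y1.3} {y2.2} {y2.3} {y3.3, y5.1, y5.2} {y4.1} {y4.2} {y4.3}


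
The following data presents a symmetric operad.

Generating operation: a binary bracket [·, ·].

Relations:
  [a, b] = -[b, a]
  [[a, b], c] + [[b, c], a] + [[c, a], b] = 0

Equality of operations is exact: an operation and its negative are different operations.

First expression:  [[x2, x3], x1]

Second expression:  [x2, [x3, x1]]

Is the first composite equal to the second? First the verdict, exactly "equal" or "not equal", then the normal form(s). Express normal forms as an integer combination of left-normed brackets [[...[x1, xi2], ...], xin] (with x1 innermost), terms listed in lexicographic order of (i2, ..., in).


In normal form, the first expression is -[[x1, x2], x3] + [[x1, x3], x2]
In normal form, the second expression is [[x1, x3], x2]
The normal forms differ: not equal.

not equal: they reduce to -[[x1, x2], x3] + [[x1, x3], x2] and [[x1, x3], x2]


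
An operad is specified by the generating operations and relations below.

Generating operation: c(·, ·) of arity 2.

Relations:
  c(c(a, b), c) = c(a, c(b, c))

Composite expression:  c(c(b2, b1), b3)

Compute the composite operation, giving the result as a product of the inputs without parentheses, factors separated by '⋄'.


b2 ⋄ b1 ⋄ b3

Associativity of c dissolves the nesting; only the b-input order survives.
c(b2, b1) linearizes to b2 ⋄ b1
c(c(b2, b1), b3) linearizes to b2 ⋄ b1 ⋄ b3


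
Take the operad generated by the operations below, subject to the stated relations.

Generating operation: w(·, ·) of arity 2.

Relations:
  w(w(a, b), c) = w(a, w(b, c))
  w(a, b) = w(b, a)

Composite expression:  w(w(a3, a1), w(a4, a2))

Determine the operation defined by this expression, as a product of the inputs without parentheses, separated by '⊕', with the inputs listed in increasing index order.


Any arrangement under w is one operation, so sort the a-inputs.
w(a3, a1) flattens to a3 ⊕ a1
w(a4, a2) flattens to a4 ⊕ a2
w(w(a3, a1), w(a4, a2)) flattens to a3 ⊕ a1 ⊕ a4 ⊕ a2
reordering the factors by index: a1 ⊕ a2 ⊕ a3 ⊕ a4

a1 ⊕ a2 ⊕ a3 ⊕ a4


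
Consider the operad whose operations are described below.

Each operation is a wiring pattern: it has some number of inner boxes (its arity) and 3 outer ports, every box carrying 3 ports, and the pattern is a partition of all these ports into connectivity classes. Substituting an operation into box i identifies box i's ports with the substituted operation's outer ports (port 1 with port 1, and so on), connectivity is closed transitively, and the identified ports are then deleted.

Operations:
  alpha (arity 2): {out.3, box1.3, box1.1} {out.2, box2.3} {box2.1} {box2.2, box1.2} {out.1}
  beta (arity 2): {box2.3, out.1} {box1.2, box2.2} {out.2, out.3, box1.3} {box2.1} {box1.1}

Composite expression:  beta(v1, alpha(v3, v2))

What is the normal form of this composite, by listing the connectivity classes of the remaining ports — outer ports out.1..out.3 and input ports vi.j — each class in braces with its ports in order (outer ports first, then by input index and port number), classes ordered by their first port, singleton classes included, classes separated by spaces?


{out.1, v3.1, v3.3} {out.2, out.3, v1.3} {v1.1} {v1.2, v2.3} {v2.1} {v2.2, v3.2}

Connectivity passes through glued beta-boundaries; trace each wire chain.
through alpha, on inputs (v3, v2): {out.1} {out.2, v2.3} {out.3, v3.1, v3.3} {v2.1} {v2.2, v3.2} (out.j = stage outer ports)
through beta, on inputs (v1, v3, v2): {out.1, v3.1, v3.3} {out.2, out.3, v1.3} {v1.1} {v1.2, v2.3} {v2.1} {v2.2, v3.2} (out.j = stage outer ports)


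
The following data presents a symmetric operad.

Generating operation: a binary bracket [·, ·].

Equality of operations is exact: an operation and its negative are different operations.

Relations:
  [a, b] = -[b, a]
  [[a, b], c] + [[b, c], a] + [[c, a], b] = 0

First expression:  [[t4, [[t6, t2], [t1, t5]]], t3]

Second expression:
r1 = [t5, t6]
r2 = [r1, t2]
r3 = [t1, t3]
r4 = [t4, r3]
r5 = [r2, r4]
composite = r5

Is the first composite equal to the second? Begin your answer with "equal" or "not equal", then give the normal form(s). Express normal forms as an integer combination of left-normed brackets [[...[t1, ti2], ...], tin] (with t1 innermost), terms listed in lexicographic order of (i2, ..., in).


The first composite normalizes to -[[[[[t1, t5], t2], t6], t4], t3] + [[[[[t1, t5], t6], t2], t4], t3]
The second composite normalizes to -[[[[[t1, t3], t4], t2], t5], t6] + [[[[[t1, t3], t4], t2], t6], t5] + [[[[[t1, t3], t4], t5], t6], t2] - [[[[[t1, t3], t4], t6], t5], t2]
No match — not equal.

not equal; first: -[[[[[t1, t5], t2], t6], t4], t3] + [[[[[t1, t5], t6], t2], t4], t3]; second: -[[[[[t1, t3], t4], t2], t5], t6] + [[[[[t1, t3], t4], t2], t6], t5] + [[[[[t1, t3], t4], t5], t6], t2] - [[[[[t1, t3], t4], t6], t5], t2]


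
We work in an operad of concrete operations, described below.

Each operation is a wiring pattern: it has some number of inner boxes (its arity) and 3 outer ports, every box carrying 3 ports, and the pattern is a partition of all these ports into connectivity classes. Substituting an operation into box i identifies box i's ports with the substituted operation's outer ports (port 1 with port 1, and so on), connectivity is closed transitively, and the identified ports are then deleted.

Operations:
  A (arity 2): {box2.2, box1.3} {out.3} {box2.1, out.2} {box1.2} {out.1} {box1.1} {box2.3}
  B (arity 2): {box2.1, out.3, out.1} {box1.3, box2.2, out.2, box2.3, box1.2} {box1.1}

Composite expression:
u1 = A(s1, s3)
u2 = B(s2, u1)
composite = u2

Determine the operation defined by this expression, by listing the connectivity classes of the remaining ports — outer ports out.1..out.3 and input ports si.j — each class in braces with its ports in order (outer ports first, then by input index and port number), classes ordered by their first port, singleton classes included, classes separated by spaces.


{out.1, out.3} {out.2, s2.2, s2.3, s3.1} {s1.1} {s1.2} {s1.3, s3.2} {s2.1} {s3.3}

Treat the ports identified at B as solder joints: merge, then drop.
through A, on inputs (s1, s3): {out.1} {out.2, s3.1} {out.3} {s1.1} {s1.2} {s1.3, s3.2} {s3.3} (out.j = stage outer ports)
through B, on inputs (s2, s1, s3): {out.1, out.3} {out.2, s2.2, s2.3, s3.1} {s1.1} {s1.2} {s1.3, s3.2} {s2.1} {s3.3} (out.j = stage outer ports)


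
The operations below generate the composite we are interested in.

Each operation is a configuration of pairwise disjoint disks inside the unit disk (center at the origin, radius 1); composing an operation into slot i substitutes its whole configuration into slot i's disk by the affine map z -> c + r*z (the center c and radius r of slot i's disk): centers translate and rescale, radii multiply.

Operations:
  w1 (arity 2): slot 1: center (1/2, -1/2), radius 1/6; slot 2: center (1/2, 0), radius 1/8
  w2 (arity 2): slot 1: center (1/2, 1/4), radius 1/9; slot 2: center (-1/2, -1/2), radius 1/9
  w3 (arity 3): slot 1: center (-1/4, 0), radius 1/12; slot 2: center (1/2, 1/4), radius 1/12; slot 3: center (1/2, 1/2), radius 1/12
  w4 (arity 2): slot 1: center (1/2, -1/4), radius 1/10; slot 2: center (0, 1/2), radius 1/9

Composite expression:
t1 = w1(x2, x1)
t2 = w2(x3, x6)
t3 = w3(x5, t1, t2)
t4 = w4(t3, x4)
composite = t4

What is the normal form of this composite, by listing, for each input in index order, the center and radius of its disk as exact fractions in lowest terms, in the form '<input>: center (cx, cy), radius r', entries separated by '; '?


x1: center (133/240, -9/40), radius 1/960; x2: center (133/240, -11/48), radius 1/720; x3: center (133/240, -19/96), radius 1/1080; x4: center (0, 1/2), radius 1/9; x5: center (19/40, -1/4), radius 1/120; x6: center (131/240, -49/240), radius 1/1080


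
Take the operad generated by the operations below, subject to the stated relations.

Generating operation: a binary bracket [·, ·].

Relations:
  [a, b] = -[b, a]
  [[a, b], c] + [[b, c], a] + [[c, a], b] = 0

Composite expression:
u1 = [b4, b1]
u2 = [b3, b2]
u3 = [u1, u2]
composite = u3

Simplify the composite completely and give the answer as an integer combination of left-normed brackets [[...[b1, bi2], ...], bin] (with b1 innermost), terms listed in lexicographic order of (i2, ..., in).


[[[b1, b4], b2], b3] - [[[b1, b4], b3], b2]

In the tensor algebra, words opening b1 carry the b1-anchored form.
Composite bracket: [[b4, b1], [b3, b2]]
Expanding via [a, b] = ab - ba: 8 signed words (2^3 = 8).
Coefficients come from the b1-initial words:
  b1b4b2b3 appears with sign +1, giving the term +[[[b1, b4], b2], b3]
  b1b4b3b2 appears with sign -1, giving the term -[[[b1, b4], b3], b2]


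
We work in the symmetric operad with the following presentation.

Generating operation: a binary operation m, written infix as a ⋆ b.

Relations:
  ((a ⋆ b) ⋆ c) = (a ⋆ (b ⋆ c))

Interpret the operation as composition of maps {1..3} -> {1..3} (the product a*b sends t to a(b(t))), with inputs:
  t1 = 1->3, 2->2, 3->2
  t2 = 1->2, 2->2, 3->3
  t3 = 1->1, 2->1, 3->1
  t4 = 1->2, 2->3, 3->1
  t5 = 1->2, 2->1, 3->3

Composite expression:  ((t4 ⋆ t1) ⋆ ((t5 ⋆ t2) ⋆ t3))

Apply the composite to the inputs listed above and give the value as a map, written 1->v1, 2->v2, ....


1->1, 2->1, 3->1


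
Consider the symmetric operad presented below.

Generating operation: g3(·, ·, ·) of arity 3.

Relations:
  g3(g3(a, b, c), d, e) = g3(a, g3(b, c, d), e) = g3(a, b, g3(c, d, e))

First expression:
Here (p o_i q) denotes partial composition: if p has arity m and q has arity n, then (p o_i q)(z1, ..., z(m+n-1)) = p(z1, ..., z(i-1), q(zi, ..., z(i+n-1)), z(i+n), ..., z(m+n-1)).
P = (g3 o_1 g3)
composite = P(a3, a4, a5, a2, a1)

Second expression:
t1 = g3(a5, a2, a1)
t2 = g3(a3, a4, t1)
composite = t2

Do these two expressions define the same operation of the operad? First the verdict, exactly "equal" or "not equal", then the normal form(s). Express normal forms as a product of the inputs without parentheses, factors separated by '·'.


equal: each reduces to a3 · a4 · a5 · a2 · a1


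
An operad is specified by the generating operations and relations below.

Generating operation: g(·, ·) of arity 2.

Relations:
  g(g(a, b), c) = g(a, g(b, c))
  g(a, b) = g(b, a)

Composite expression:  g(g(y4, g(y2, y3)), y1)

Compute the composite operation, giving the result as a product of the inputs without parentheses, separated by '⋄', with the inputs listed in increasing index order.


y1 ⋄ y2 ⋄ y3 ⋄ y4

Any arrangement under g is one operation, so sort the y-inputs.
g(y2, y3) reduces to y2 ⋄ y3
g(y4, g(y2, y3)) reduces to y4 ⋄ y2 ⋄ y3
g(g(y4, g(y2, y3)), y1) reduces to y4 ⋄ y2 ⋄ y3 ⋄ y1
rearranged into index order: y1 ⋄ y2 ⋄ y3 ⋄ y4


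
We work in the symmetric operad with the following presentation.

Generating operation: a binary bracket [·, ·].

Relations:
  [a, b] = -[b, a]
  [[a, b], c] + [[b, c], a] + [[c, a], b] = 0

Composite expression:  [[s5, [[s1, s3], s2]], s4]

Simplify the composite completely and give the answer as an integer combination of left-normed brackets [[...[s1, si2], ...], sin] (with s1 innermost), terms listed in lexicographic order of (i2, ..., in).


-[[[[s1, s3], s2], s5], s4]


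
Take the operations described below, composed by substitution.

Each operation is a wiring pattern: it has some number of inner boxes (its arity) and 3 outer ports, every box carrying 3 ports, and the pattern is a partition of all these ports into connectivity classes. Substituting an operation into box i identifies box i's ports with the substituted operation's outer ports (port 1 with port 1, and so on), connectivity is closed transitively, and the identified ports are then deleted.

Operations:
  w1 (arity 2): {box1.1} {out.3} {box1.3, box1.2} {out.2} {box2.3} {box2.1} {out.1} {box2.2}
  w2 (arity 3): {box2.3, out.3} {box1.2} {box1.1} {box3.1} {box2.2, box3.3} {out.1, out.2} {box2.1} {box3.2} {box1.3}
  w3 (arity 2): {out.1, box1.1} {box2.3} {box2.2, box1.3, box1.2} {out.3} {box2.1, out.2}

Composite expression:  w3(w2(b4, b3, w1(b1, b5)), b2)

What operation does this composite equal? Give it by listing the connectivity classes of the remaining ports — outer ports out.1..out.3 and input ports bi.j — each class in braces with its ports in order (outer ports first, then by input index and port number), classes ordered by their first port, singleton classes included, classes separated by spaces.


Substituting into w3 glues patterns; closure does the rest.
w1 over (b1, b5) gives {out.1} {out.2} {out.3} {b1.1} {b1.2, b1.3} {b5.1} {b5.2} {b5.3}, out.j being that stage's outer ports
w2 over (b4, b3, b1, b5) gives {out.1, out.2} {out.3, b3.3} {b1.1} {b1.2, b1.3} {b3.1} {b3.2} {b4.1} {b4.2} {b4.3} {b5.1} {b5.2} {b5.3}, out.j being that stage's outer ports
w3 over (b4, b3, b1, b5, b2) gives {out.1, b2.2, b3.3} {out.2, b2.1} {out.3} {b1.1} {b1.2, b1.3} {b2.3} {b3.1} {b3.2} {b4.1} {b4.2} {b4.3} {b5.1} {b5.2} {b5.3}, out.j being that stage's outer ports

{out.1, b2.2, b3.3} {out.2, b2.1} {out.3} {b1.1} {b1.2, b1.3} {b2.3} {b3.1} {b3.2} {b4.1} {b4.2} {b4.3} {b5.1} {b5.2} {b5.3}


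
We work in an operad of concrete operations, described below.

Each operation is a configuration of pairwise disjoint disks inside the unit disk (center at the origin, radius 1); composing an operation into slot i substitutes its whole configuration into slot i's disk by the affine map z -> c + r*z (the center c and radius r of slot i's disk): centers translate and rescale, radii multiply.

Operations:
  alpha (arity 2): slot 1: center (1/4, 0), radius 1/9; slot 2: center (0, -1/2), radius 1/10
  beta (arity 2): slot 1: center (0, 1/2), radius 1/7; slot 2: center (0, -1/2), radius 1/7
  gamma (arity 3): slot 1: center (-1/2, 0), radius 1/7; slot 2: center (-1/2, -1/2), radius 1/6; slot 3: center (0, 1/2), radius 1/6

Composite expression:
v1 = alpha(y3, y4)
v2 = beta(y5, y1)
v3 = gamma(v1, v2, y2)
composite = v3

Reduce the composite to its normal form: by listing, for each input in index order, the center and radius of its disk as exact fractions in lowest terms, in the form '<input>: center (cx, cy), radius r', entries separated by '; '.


Below gamma, radii multiply path by path; the y-disk centers shift.
y3: after 2 affine steps, its disk has center (-13/28, 0), radius 1/63
y4: after 2 affine steps, its disk has center (-1/2, -1/14), radius 1/70
y5: after 2 affine steps, its disk has center (-1/2, -5/12), radius 1/42
y1: after 2 affine steps, its disk has center (-1/2, -7/12), radius 1/42
y2: after 1 affine step, its disk has center (0, 1/2), radius 1/6

y1: center (-1/2, -7/12), radius 1/42; y2: center (0, 1/2), radius 1/6; y3: center (-13/28, 0), radius 1/63; y4: center (-1/2, -1/14), radius 1/70; y5: center (-1/2, -5/12), radius 1/42


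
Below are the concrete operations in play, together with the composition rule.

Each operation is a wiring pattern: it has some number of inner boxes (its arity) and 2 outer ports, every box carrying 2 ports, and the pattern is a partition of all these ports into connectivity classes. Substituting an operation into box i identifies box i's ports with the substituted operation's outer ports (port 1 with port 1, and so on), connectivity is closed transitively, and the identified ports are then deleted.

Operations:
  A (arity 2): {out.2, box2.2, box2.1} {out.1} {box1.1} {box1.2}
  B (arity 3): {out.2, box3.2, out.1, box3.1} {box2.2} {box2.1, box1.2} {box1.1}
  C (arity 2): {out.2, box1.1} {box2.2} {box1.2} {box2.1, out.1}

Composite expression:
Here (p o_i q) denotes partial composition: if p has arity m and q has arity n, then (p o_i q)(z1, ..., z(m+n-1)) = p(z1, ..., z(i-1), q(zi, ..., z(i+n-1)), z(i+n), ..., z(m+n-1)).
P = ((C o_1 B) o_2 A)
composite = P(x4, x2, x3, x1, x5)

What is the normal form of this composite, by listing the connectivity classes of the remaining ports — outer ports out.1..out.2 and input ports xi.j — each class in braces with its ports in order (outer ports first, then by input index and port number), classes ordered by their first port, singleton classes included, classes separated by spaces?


Reachability decides: close wires over C-identified ports.
A over (x2, x3) gives {out.1} {out.2, x3.1, x3.2} {x2.1} {x2.2}, out.j being that stage's outer ports
B over (x4, x2, x3, x1) gives {out.1, out.2, x1.1, x1.2} {x2.1} {x2.2} {x3.1, x3.2} {x4.1} {x4.2}, out.j being that stage's outer ports
C over (x4, x2, x3, x1, x5) gives {out.1, x5.1} {out.2, x1.1, x1.2} {x2.1} {x2.2} {x3.1, x3.2} {x4.1} {x4.2} {x5.2}, out.j being that stage's outer ports

{out.1, x5.1} {out.2, x1.1, x1.2} {x2.1} {x2.2} {x3.1, x3.2} {x4.1} {x4.2} {x5.2}


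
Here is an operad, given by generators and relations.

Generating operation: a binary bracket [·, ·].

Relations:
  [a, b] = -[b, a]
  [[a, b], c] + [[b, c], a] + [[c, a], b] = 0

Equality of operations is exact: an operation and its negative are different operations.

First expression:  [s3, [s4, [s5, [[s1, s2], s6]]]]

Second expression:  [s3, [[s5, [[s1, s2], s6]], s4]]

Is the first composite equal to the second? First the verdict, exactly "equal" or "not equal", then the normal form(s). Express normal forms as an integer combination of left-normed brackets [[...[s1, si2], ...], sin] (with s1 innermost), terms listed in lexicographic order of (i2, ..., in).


not equal: they reduce to -[[[[[s1, s2], s6], s5], s4], s3] and [[[[[s1, s2], s6], s5], s4], s3]

Reducing the first expression gives -[[[[[s1, s2], s6], s5], s4], s3]
Reducing the second expression gives [[[[[s1, s2], s6], s5], s4], s3]
Distinct normal forms: not equal.


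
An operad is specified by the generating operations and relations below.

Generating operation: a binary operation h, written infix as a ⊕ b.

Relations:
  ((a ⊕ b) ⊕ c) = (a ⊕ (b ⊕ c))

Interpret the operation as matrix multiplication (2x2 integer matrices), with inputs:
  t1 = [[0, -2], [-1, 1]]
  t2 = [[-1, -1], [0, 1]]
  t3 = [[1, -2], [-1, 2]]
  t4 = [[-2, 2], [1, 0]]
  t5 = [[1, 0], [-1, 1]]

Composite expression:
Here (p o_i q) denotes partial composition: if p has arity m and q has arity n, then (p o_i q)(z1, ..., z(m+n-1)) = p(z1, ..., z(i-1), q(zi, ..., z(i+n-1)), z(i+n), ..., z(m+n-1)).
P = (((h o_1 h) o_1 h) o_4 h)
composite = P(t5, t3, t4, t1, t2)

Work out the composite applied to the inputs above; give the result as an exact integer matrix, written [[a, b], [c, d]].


[[2, 12], [-4, -24]]

(t5 ⊕ t3) = [[1, -2], [-2, 4]]
((t5 ⊕ t3) ⊕ t4) = [[-4, 2], [8, -4]]
(t1 ⊕ t2) = [[0, -2], [1, 2]]
(((t5 ⊕ t3) ⊕ t4) ⊕ (t1 ⊕ t2)) = [[2, 12], [-4, -24]]


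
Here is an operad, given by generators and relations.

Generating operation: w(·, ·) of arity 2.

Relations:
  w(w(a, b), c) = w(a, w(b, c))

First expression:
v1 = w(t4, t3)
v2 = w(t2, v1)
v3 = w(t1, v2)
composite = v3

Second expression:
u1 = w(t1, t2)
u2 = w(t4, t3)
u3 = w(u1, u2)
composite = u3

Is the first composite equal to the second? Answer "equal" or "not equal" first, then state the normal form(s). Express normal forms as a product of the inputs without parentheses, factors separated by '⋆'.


equal; both compose to t1 ⋆ t2 ⋆ t4 ⋆ t3

Normal form of the first expression: t1 ⋆ t2 ⋆ t4 ⋆ t3
Normal form of the second expression: t1 ⋆ t2 ⋆ t4 ⋆ t3
Both agree, so they are equal.


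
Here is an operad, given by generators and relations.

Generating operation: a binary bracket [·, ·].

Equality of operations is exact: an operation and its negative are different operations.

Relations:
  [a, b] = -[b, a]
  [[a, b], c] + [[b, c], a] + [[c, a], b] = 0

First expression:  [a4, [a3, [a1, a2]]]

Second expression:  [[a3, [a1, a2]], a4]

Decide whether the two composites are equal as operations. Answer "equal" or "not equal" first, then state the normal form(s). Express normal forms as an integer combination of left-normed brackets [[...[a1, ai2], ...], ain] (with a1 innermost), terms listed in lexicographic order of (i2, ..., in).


not equal; the first gives [[[a1, a2], a3], a4] and the second -[[[a1, a2], a3], a4]

The first expression, normalized: [[[a1, a2], a3], a4]
The second expression, normalized: -[[[a1, a2], a3], a4]
Distinct normal forms: not equal.


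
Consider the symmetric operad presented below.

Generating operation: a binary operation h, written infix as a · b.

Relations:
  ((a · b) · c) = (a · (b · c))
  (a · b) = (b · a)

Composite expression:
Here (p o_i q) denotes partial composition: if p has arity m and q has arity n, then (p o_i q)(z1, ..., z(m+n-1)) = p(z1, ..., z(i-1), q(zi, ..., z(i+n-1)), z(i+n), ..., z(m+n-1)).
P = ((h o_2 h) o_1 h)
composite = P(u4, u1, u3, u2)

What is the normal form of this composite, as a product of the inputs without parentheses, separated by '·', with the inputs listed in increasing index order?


u1 · u2 · u3 · u4

Reordering under h is free, so list the u-inputs canonically.
(u4 · u1) unparenthesizes to u4 · u1
(u3 · u2) unparenthesizes to u3 · u2
((u4 · u1) · (u3 · u2)) unparenthesizes to u4 · u1 · u3 · u2
the factors in increasing index order: u1 · u2 · u3 · u4


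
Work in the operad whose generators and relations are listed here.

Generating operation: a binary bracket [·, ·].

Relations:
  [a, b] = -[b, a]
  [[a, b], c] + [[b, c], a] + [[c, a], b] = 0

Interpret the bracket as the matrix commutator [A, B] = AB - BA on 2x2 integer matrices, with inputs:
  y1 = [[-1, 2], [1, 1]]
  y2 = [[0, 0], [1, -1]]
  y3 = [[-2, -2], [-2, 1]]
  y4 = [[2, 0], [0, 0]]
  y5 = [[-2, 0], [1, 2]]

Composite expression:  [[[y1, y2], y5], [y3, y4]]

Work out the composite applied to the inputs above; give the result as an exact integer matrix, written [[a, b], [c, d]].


[[96, -16], [-16, -96]]

[y1, y2] = [[2, -2], [3, -2]]
[[y1, y2], y5] = [[-2, -8], [-16, 2]]
[y3, y4] = [[0, 4], [-4, 0]]
[[[y1, y2], y5], [y3, y4]] = [[96, -16], [-16, -96]]


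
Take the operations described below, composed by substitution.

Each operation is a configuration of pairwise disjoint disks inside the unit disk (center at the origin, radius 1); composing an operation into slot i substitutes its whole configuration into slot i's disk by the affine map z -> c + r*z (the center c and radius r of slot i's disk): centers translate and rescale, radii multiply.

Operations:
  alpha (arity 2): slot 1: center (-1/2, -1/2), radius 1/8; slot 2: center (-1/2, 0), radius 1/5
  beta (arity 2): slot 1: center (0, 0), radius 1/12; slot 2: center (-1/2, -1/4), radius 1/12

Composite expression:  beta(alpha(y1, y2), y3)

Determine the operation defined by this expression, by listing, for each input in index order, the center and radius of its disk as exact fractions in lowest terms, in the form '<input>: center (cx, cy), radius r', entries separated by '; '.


Below beta, radii multiply path by path; the y-disk centers shift.
y1 passes through 2 substitutions, ending at center (-1/24, -1/24), radius 1/96
y2 passes through 2 substitutions, ending at center (-1/24, 0), radius 1/60
y3 passes through 1 substitution, ending at center (-1/2, -1/4), radius 1/12

y1: center (-1/24, -1/24), radius 1/96; y2: center (-1/24, 0), radius 1/60; y3: center (-1/2, -1/4), radius 1/12


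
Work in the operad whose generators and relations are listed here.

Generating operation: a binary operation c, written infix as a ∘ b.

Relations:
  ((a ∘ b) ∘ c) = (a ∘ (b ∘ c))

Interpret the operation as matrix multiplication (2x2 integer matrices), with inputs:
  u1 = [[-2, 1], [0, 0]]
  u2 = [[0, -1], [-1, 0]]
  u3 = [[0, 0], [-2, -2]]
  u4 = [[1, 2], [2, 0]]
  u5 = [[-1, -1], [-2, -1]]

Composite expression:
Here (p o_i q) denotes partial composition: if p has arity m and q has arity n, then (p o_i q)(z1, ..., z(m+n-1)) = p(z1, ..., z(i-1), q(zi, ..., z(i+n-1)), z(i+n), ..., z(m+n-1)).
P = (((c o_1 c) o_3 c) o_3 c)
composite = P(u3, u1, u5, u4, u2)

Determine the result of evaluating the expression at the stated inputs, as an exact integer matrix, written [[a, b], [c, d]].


[[0, 0], [0, 4]]

(u3 ∘ u1) = [[0, 0], [4, -2]]
(u5 ∘ u4) = [[-3, -2], [-4, -4]]
((u5 ∘ u4) ∘ u2) = [[2, 3], [4, 4]]
((u3 ∘ u1) ∘ ((u5 ∘ u4) ∘ u2)) = [[0, 0], [0, 4]]


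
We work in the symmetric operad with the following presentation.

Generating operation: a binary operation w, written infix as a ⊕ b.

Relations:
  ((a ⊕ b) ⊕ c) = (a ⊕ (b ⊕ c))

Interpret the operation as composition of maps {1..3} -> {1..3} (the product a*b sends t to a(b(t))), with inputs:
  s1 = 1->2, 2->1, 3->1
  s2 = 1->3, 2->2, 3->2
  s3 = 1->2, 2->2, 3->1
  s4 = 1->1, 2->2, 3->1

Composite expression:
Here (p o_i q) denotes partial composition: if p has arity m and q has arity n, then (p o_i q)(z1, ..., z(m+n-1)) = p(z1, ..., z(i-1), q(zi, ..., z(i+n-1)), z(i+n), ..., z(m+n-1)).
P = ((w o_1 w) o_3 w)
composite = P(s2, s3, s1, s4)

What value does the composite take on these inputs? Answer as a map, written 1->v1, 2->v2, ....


1->2, 2->2, 3->2

(s2 ⊕ s3) = 1->2, 2->2, 3->3
(s1 ⊕ s4) = 1->2, 2->1, 3->2
((s2 ⊕ s3) ⊕ (s1 ⊕ s4)) = 1->2, 2->2, 3->2


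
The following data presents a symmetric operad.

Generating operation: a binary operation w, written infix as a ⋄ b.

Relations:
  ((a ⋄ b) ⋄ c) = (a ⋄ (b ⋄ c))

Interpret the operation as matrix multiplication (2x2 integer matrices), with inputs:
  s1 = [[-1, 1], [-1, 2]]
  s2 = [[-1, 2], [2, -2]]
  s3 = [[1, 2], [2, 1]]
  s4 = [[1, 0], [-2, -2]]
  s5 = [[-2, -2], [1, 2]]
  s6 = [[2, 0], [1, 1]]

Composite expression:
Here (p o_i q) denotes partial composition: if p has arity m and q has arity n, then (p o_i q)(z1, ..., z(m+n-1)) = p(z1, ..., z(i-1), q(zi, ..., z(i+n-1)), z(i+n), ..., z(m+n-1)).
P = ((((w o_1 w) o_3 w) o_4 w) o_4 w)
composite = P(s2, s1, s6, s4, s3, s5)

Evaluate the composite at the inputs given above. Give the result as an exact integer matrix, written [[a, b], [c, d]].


(s2 ⋄ s1) = [[-1, 3], [0, -2]]
(s4 ⋄ s3) = [[1, 2], [-6, -6]]
((s4 ⋄ s3) ⋄ s5) = [[0, 2], [6, 0]]
(s6 ⋄ ((s4 ⋄ s3) ⋄ s5)) = [[0, 4], [6, 2]]
((s2 ⋄ s1) ⋄ (s6 ⋄ ((s4 ⋄ s3) ⋄ s5))) = [[18, 2], [-12, -4]]

[[18, 2], [-12, -4]]


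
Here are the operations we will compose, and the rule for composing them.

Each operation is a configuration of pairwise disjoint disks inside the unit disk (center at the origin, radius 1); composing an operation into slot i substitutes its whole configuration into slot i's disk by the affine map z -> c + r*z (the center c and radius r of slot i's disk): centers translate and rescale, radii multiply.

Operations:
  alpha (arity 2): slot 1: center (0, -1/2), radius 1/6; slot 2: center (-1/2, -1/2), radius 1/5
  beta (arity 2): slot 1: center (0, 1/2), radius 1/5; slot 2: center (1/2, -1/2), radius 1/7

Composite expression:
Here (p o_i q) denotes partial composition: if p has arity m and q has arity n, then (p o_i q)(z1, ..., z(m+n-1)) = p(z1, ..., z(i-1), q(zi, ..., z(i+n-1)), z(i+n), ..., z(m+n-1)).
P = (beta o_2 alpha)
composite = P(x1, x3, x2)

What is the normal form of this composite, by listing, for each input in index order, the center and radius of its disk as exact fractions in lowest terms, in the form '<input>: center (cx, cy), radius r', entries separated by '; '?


x1: center (0, 1/2), radius 1/5; x2: center (3/7, -4/7), radius 1/35; x3: center (1/2, -4/7), radius 1/42


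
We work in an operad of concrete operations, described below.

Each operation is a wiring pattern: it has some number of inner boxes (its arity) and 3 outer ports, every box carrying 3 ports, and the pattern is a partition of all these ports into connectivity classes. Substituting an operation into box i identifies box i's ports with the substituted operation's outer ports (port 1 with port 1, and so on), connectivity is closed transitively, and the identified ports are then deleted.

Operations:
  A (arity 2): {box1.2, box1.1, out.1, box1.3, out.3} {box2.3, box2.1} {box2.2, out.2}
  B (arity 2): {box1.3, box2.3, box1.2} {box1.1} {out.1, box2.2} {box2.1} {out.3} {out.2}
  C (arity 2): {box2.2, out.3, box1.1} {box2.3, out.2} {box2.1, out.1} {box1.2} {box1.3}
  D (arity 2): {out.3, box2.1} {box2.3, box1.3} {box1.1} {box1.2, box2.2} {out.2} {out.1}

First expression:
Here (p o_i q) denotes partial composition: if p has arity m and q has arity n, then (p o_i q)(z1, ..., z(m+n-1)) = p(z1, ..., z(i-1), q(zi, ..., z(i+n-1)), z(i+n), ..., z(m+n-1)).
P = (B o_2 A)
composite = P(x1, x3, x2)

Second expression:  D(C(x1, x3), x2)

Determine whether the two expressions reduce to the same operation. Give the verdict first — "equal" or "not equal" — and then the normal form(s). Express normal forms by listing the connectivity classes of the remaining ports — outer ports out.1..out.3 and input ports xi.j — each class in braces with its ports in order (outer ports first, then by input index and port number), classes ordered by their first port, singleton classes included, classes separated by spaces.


The first expression reduces to {out.1, x2.2} {out.2} {out.3} {x1.1} {x1.2, x1.3, x3.1, x3.2, x3.3} {x2.1, x2.3}
The second expression reduces to {out.1} {out.2} {out.3, x2.1} {x1.1, x2.3, x3.2} {x1.2} {x1.3} {x2.2, x3.3} {x3.1}
No match — not equal.

not equal: they reduce to {out.1, x2.2} {out.2} {out.3} {x1.1} {x1.2, x1.3, x3.1, x3.2, x3.3} {x2.1, x2.3} and {out.1} {out.2} {out.3, x2.1} {x1.1, x2.3, x3.2} {x1.2} {x1.3} {x2.2, x3.3} {x3.1}


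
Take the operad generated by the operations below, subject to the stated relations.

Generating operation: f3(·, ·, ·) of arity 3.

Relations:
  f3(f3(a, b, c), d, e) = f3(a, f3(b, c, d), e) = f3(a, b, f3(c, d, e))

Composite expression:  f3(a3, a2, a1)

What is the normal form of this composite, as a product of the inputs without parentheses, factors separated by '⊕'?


a3 ⊕ a2 ⊕ a1

Every regrouping of f3 is equal, so read the a-inputs in written order.
f3(a3, a2, a1) collapses to a3 ⊕ a2 ⊕ a1


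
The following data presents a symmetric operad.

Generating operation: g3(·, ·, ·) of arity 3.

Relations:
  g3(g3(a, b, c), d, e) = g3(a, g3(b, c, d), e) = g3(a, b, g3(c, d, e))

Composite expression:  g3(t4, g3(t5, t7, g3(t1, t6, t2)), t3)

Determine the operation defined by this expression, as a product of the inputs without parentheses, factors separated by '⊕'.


t4 ⊕ t5 ⊕ t7 ⊕ t1 ⊕ t6 ⊕ t2 ⊕ t3

The g3-tree's shape is irrelevant; the t-reading-order decides.
g3(t1, t6, t2) linearizes to t1 ⊕ t6 ⊕ t2
g3(t5, t7, g3(t1, t6, t2)) linearizes to t5 ⊕ t7 ⊕ t1 ⊕ t6 ⊕ t2
g3(t4, g3(t5, t7, g3(t1, t6, t2)), t3) linearizes to t4 ⊕ t5 ⊕ t7 ⊕ t1 ⊕ t6 ⊕ t2 ⊕ t3


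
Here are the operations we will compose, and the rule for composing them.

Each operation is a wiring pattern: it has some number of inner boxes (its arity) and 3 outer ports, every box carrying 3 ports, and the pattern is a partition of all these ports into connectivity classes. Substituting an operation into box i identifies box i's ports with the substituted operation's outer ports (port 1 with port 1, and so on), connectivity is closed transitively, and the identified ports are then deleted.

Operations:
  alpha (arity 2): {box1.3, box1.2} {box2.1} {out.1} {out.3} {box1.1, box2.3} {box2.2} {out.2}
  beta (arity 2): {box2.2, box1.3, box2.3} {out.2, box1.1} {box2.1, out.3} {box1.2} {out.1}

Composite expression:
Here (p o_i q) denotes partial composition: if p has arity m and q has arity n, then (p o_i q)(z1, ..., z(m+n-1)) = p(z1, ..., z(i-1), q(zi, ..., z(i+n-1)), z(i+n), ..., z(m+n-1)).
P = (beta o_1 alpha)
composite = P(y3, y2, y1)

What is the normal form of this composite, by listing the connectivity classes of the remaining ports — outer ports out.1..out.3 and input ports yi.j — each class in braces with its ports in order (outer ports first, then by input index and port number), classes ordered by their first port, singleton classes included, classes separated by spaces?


{out.1} {out.2} {out.3, y1.1} {y1.2, y1.3} {y2.1} {y2.2} {y2.3, y3.1} {y3.2, y3.3}

Substituting into beta glues patterns; closure does the rest.
after alpha, the pattern on (y3, y2) reads {out.1} {out.2} {out.3} {y2.1} {y2.2} {y2.3, y3.1} {y3.2, y3.3} (out.j = its outer ports)
after beta, the pattern on (y3, y2, y1) reads {out.1} {out.2} {out.3, y1.1} {y1.2, y1.3} {y2.1} {y2.2} {y2.3, y3.1} {y3.2, y3.3} (out.j = its outer ports)
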